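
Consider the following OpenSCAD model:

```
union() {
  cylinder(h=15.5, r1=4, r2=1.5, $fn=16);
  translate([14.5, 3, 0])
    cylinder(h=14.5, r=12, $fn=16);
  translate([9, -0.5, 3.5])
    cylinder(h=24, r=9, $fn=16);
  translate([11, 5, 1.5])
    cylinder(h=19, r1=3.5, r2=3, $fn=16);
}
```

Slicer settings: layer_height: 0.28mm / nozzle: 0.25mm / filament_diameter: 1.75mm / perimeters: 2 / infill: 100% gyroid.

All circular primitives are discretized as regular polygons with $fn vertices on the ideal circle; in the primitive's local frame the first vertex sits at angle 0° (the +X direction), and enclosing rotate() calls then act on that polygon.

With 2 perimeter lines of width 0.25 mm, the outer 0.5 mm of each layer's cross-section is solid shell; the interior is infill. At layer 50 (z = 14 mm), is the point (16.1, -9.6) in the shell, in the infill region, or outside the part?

outside

At z = 14 mm: the cone: at t=0.903 of its height the radius interpolates to r₁+(r₂−r₁)t = 1.742, giving a regular 16-gon of that circumradius; the cylinder at (14.5, 3): section is a regular 16-gon, circumradius r=12; the r=9 cylinder at (9, -0.5) gives a regular 16-gon of circumradius 9 (constant along its height); the cone at (11, 5) (r1=3.5→r2=3) has section circumradius 3.171 here — a regular 16-gon; Combining (union): the regions partially overlap (shared area 231.33 mm²), so overlapping operands fuse into one piece — 1 connected region. Overall, the cross-section is a single solid region. The nearest boundary edge runs (19.09, -8.09)→(14.50, -9.00); distance from the point to it = 0.90 mm. The point is not inside any of the regions above, so it lies outside the cross-section (0.90 mm from the nearest boundary).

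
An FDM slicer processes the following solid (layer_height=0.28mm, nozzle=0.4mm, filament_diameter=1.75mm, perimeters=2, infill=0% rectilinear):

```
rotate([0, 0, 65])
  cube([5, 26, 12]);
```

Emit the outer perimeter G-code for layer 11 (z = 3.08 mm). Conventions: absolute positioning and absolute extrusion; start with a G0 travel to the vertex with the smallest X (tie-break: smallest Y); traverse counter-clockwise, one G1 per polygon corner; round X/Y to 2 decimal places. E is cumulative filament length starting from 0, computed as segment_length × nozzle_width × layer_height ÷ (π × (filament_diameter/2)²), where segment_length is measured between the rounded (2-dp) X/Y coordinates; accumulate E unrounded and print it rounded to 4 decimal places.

At z = 3.08 mm: the cube (footprint 5×26) is included at this height; (rotated 65° about Z; rotation is an isometry so areas/perimeters/island counts are preserved). The outline is a single polygon with 4 vertices. Extrusion per mm of travel: 0.4 × 0.28 / (π × 0.875²) = 0.046564. Accumulating E over each segment gives final E = 2.8865.

G0 X-23.56 Y10.99 Z3.08
G1 X0.00 Y0.00 E1.2105
G1 X2.11 Y4.53 E1.4432
G1 X-21.45 Y15.52 E2.6538
G1 X-23.56 Y10.99 E2.8865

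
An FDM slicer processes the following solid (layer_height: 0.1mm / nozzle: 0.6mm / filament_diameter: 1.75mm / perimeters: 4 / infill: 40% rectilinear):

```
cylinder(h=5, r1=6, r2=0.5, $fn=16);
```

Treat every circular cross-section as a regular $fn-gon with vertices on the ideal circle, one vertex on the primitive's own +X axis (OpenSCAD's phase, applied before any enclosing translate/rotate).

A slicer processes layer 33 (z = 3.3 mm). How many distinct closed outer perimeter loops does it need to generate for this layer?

At z = 3.3 mm: the cone: at t=0.660 of its height the radius interpolates to r₁+(r₂−r₁)t = 2.370, giving a regular 16-gon of that circumradius. The result has 1 disconnected region.

1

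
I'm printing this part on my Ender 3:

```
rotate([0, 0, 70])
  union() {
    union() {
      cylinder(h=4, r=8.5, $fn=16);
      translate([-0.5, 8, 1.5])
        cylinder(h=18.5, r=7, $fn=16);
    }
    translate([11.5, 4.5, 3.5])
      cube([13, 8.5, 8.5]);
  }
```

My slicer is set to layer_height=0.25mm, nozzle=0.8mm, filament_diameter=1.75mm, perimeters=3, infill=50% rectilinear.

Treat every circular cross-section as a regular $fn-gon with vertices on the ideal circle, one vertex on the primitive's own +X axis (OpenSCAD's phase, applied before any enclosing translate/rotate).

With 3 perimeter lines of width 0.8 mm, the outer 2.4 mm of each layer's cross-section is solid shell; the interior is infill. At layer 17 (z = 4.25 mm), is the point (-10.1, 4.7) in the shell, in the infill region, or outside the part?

infill

At z = 4.25 mm: the cylinder is not intersected at this z (z outside [0, 4]); the r=7 cylinder at (-0.5, 8) gives a regular 16-gon of circumradius 7 (constant along its height); Taking the union: only the r=7 cylinder at (-0.5, 8) is present, so the union is just that shape — 1 connected region; the cube at (11.5, 4.5) (footprint 13×8.5) is included at this height; Merging all regions: the 2 present regions are separate (no shared area or edge), so areas and boundary lengths simply add and each stays a separate island — 2 connected regions; (whole slice rotated 70° about Z — lengths, areas and connectivity unchanged). Overall, the cross-section has 2 separate islands. Undo the 70° rotation: the query point maps to (0.962, 11.098) in the un-rotated model frame. The nearest boundary edge runs (2.18, 14.47)→(4.45, 12.95); distance from the point to it = 3.48 mm. (Shell/infill is judged within the island containing the point — the largest one.) The point is inside the cross-section and 3.48 mm from the nearest boundary — more than the 2.4 mm shell width (3 × 0.8), so it's in the infill interior.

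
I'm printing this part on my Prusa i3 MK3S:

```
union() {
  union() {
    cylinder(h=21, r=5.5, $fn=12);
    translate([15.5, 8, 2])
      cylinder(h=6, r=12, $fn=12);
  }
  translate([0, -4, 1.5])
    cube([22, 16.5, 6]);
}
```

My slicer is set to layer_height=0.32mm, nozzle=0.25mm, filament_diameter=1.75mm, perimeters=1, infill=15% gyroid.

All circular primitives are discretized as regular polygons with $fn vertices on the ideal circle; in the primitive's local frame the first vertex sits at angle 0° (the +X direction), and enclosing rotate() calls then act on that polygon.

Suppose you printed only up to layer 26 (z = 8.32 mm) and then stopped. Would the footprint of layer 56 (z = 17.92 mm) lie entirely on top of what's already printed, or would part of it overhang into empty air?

entirely on top

Compare the two slices. At z = 8.32: the r=5.5 cylinder gives a regular 12-gon of circumradius 5.5 (constant along its height) (area = (12/2)·5.500²·sin(360°/12) = 90.75 mm²); the cylinder at (15.5, 8) does not reach this height (z outside [2, 8]); Combining (union): only the r=5.5 cylinder is present, so the union is just that shape — area = 90.75 mm²; the cube at (0, -4) is absent (z outside [1.5, 7.5]); Taking the union: only that combined region is present, so the union is just that shape — area = 90.75 mm². At z = 17.92: the r=5.5 cylinder contributes a regular 12-gon of circumradius 5.5 (area = (12/2)·5.500²·sin(360°/12) = 90.75 mm²); the cylinder at (15.5, 8) is not intersected at this z (z outside [2, 8]); Taking the union: only the r=5.5 cylinder is present, so the union is just that shape — area = 90.75 mm²; the cube at (0, -4) does not reach this height (z outside [1.5, 7.5]); Combining (union): only that combined region is present, so the union is just that shape — area = 90.75 mm². Checking containment: the cross-section at z = 17.92 is a subset of the cross-section at z = 8.32.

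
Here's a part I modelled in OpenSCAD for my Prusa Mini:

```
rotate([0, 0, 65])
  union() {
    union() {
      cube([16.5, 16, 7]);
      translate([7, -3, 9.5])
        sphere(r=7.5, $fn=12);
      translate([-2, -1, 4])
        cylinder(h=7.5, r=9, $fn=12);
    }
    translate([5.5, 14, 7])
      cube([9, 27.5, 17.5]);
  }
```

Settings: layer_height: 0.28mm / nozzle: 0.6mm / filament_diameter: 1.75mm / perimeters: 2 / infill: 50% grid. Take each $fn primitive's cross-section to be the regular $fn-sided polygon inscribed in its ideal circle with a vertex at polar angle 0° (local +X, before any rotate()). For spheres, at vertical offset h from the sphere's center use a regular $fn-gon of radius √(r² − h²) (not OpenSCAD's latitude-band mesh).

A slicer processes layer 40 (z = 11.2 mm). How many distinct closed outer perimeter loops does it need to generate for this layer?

2

At z = 11.2 mm: the cube is not intersected at this z (z outside [0, 7]); the sphere at (7, -3): section is a regular 12-gon, circumradius = √(r²−h²) = √(7.5²−1.7²) = 7.305; the r=9 cylinder at (-2, -1) contributes a regular 12-gon of circumradius 9; Merging all regions: the regions partially overlap (shared area 60.50 mm²), so overlapping operands fuse into one piece — 1 connected region; the cube at (5.5, 14) is present — its section is the full 9×27.5 rectangle; Combining (union): the 2 present regions are separate (no shared area or edge), so areas and boundary lengths simply add and each stays a separate island — 2 connected regions; (rotated 65° about Z; rotation is an isometry so areas/perimeters/island counts are preserved). The result has 2 disconnected regions.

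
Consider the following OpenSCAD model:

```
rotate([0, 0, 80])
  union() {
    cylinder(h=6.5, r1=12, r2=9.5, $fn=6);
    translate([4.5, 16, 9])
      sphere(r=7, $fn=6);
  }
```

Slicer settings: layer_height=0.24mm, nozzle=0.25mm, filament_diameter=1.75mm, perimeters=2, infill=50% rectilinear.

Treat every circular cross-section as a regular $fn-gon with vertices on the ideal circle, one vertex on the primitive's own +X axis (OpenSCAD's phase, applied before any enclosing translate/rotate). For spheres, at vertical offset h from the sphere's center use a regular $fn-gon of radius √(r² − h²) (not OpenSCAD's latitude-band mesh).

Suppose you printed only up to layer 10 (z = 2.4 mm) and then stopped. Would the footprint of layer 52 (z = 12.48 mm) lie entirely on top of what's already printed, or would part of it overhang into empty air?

Compare the two slices. At z = 2.4: the cone contributes a regular 6-gon of circumradius 11.077 (interpolated between r1=12 and r2=9.5 at t=0.369) (area = (6/2)·11.077²·sin(360°/6) = 318.78 mm²); the r=7 sphere at (4.5, 16) contributes a regular 6-gon of circumradius √(7²−6.6²) = 2.332 (area = (6/2)·2.332²·sin(360°/6) = 14.13 mm²); Merging all regions: the 2 present regions are separate (no shared area or edge), so areas and boundary lengths simply add and each stays a separate island — area = 332.91 mm²; (rotated 80° about Z; rotation is an isometry so areas/perimeters/island counts are preserved). At z = 12.48: the cone is not intersected at this z (z outside [0, 6.5]); the r=7 sphere at (4.5, 16) contributes a regular 6-gon of circumradius √(7²−3.48²) = 6.074 (area = (6/2)·6.074²·sin(360°/6) = 95.84 mm²); Taking the union: only the r=7 sphere at (4.5, 16) is present, so the union is just that shape — area = 95.84 mm²; (rotated 80° about Z; rotation is an isometry so areas/perimeters/island counts are preserved). Checking containment: at z = 12.48 the cross-section extends beyond the z = 2.4 cross-section by about 81.71 mm².

part overhangs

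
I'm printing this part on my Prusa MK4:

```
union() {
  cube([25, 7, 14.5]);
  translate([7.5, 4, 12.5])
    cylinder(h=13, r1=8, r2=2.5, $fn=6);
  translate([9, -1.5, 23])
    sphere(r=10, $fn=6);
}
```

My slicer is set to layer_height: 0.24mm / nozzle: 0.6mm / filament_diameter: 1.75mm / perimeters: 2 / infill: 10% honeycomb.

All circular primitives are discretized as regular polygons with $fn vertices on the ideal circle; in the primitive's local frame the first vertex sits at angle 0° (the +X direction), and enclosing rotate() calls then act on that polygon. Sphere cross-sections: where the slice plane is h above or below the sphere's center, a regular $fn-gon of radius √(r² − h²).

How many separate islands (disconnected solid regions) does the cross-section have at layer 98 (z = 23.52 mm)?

At z = 23.52 mm: the cube is not intersected at this z (z outside [0, 14.5]); the cone at (7.5, 4) contributes a regular 6-gon of circumradius 3.338 (interpolated between r1=8 and r2=2.5 at t=0.848); the r=10 sphere at (9, -1.5) slices to a regular 6-gon of circumradius 9.986 (√(r²−h²) with h=0.52 from center); Taking the union: the cone at (7.5, 4) lies entirely inside the r=10 sphere at (9, -1.5), so the union is just the r=10 sphere at (9, -1.5) — 1 connected region. Overall, the cross-section is a single solid region. Island count = 1.

1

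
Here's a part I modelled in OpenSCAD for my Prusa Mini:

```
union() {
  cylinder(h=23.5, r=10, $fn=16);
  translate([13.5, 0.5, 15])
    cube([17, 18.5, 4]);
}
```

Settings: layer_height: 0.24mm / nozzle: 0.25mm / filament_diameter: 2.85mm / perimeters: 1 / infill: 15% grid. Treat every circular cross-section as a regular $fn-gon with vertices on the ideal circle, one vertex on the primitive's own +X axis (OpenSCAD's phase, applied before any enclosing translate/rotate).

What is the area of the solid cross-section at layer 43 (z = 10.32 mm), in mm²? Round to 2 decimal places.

At z = 10.32 mm: the r=10 cylinder contributes a regular 16-gon of circumradius 10 (area = (16/2)·10.000²·sin(360°/16) = 306.15 mm²); the cube at (13.5, 0.5) does not reach this height (z outside [15, 19]); Taking the union: only the r=10 cylinder is present, so the union is just that shape — area = 306.15 mm². Overall, the cross-section is a single solid region. Net area = 306.15 mm².

306.15 mm²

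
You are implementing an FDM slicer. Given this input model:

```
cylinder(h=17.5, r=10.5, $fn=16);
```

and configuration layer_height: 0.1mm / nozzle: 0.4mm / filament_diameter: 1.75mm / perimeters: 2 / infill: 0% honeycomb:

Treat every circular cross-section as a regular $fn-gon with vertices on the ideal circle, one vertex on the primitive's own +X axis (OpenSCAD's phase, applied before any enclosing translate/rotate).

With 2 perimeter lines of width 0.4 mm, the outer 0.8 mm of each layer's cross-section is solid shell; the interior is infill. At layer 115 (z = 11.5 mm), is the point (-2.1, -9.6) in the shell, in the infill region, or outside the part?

At z = 11.5 mm: the cylinder: section is a regular 16-gon, circumradius r=10.5. Overall, the cross-section is a single solid region. The nearest boundary edge runs (-4.02, -9.70)→(-0.00, -10.50); distance from the point to it = 0.47 mm. The point is inside the cross-section, 0.47 mm from the nearest boundary — within the 0.8 mm shell band (2 × 0.4).

shell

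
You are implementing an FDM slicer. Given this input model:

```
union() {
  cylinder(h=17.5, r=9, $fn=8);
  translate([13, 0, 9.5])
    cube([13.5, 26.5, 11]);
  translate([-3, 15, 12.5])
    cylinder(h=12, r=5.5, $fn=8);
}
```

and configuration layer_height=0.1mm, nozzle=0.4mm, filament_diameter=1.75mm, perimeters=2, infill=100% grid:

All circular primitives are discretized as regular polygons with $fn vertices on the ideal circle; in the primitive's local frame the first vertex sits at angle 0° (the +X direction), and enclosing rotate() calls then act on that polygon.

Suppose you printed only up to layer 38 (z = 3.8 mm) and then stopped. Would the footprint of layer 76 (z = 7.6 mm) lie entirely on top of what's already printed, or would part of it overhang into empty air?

Compare the two slices. At z = 3.8: the r=9 cylinder gives a regular 8-gon of circumradius 9 (constant along its height) (area = (8/2)·9.000²·sin(360°/8) = 229.10 mm²); the cube at (13, 0) does not reach this height (z outside [9.5, 20.5]); the cylinder at (-3, 15) is not intersected at this z (z outside [12.5, 24.5]); Taking the union: only the r=9 cylinder is present, so the union is just that shape — area = 229.10 mm². At z = 7.6: the cylinder: section is a regular 8-gon, circumradius r=9 (area = (8/2)·9.000²·sin(360°/8) = 229.10 mm²); the cube at (13, 0) does not reach this height (z outside [9.5, 20.5]); the cylinder at (-3, 15) does not reach this height (z outside [12.5, 24.5]); Combining (union): only the r=9 cylinder is present, so the union is just that shape — area = 229.10 mm². Checking containment: the cross-section at z = 7.6 is a subset of the cross-section at z = 3.8.

entirely on top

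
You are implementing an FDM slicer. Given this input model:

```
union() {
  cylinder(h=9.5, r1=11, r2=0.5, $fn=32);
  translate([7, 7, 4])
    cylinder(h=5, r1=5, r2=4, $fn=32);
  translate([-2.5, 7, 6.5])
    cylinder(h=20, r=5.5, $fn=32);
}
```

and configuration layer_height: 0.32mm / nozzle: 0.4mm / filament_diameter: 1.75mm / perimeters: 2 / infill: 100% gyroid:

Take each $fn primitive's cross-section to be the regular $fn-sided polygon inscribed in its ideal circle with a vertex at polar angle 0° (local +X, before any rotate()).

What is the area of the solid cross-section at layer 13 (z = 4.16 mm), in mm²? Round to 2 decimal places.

At z = 4.16 mm: the cone: at t=0.438 of its height the radius interpolates to r₁+(r₂−r₁)t = 6.402, giving a regular 32-gon of that circumradius (area = (32/2)·6.402²·sin(360°/32) = 127.94 mm²); the cone at (7, 7) (r1=5→r2=4) has section circumradius 4.968 here — a regular 32-gon (area = (32/2)·4.968²·sin(360°/32) = 77.04 mm²); the cylinder at (-2.5, 7) is absent (z outside [6.5, 26.5]); Taking the union: the regions partially overlap — summed areas 204.98 mm² minus the doubly-counted overlap 5.30 mm² gives 199.68 mm² — area = 199.68 mm². Overall, the cross-section is a single solid region. Net area = 199.68 mm².

199.68 mm²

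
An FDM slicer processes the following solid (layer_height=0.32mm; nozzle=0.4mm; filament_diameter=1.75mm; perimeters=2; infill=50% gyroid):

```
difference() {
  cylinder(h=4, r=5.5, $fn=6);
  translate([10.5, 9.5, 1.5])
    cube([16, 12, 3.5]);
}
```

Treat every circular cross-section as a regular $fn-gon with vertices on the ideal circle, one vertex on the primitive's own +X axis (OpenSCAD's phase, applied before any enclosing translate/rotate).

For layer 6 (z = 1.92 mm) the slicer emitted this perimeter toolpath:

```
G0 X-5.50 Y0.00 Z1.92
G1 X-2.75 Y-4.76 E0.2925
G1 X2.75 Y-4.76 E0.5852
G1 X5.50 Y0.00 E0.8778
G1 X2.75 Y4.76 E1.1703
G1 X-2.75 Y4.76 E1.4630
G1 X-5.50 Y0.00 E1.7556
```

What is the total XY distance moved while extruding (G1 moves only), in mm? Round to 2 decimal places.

Sum the Euclidean lengths of each G1 segment: total = 32.99 mm.

32.99 mm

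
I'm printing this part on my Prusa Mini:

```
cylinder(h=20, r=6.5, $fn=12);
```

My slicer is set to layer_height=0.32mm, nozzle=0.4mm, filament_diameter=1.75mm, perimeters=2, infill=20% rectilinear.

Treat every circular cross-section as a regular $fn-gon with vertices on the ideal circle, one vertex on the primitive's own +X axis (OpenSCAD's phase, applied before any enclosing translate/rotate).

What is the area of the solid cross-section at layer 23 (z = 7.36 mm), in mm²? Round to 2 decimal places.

At z = 7.36 mm: the cylinder: section is a regular 12-gon, circumradius r=6.5 (area = (12/2)·6.500²·sin(360°/12) = 126.75 mm²). Overall, the cross-section is a single solid region. Net area = 126.75 mm².

126.75 mm²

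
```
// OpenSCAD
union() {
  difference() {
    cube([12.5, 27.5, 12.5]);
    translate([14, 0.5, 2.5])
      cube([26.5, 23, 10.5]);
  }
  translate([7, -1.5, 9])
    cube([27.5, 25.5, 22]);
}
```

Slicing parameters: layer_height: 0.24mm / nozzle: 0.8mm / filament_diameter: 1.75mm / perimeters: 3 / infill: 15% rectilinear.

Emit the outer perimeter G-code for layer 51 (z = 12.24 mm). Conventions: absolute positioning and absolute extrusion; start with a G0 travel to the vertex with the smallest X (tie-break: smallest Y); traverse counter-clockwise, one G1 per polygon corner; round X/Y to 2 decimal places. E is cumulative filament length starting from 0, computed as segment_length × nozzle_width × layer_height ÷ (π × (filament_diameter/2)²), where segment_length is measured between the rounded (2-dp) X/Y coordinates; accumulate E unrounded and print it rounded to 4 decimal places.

At z = 12.24 mm: the cube is present — its section is the full 12.5×27.5 rectangle; the 26.5×23 cube at (14, 0.5) contributes its full rectangle; Taking the first minus the rest: starting from the 12.5×27.5 cube, the 26.5×23 cube at (14, 0.5) misses the remaining region (no effect) — 1 connected region; the 27.5×25.5 cube at (7, -1.5) contributes its full rectangle; Merging all regions: the regions partially overlap (shared area 132.00 mm²), so overlapping operands fuse into one piece — 1 connected region. The outline is a single polygon with 8 vertices. Extrusion per mm of travel: 0.8 × 0.24 / (π × 0.875²) = 0.079824. Accumulating E over each segment gives final E = 10.1377.

G0 X0.00 Y0.00 Z12.24
G1 X7.00 Y0.00 E0.5588
G1 X7.00 Y-1.50 E0.6785
G1 X34.50 Y-1.50 E2.8737
G1 X34.50 Y24.00 E4.9092
G1 X12.50 Y24.00 E6.6653
G1 X12.50 Y27.50 E6.9447
G1 X0.00 Y27.50 E7.9425
G1 X0.00 Y0.00 E10.1377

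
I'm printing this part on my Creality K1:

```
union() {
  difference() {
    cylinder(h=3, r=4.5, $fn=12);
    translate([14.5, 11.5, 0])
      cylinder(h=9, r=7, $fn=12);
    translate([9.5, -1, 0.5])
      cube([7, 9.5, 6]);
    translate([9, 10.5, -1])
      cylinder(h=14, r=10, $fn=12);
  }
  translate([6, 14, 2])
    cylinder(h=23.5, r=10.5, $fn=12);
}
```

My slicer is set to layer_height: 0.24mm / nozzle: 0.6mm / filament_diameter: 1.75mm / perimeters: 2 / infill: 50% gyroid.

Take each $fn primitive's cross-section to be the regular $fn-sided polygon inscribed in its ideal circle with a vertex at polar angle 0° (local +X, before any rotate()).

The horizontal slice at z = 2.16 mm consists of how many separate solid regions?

At z = 2.16 mm: the r=4.5 cylinder gives a regular 12-gon of circumradius 4.5 (constant along its height); the r=7 cylinder at (14.5, 11.5) contributes a regular 12-gon of circumradius 7; the 7×9.5 cube at (9.5, -1) contributes its full rectangle; the r=10 cylinder at (9, 10.5) gives a regular 12-gon of circumradius 10 (constant along its height); Subtracting the remaining from the first: starting from the r=4.5 cylinder, the r=7 cylinder at (14.5, 11.5) misses the remaining region (no effect); the 7×9.5 cube at (9.5, -1) misses the remaining region (no effect); the r=10 cylinder at (9, 10.5) partially overlaps it — only the 0.59 mm² overlap (of its 300.00 mm²) is removed, clipping the outline — 1 connected region; the r=10.5 cylinder at (6, 14) contributes a regular 12-gon of circumradius 10.5; Taking the union: the 2 present regions are separate (no shared area or edge), so areas and boundary lengths simply add and each stays a separate island — 2 connected regions. The result has 2 disconnected regions.

2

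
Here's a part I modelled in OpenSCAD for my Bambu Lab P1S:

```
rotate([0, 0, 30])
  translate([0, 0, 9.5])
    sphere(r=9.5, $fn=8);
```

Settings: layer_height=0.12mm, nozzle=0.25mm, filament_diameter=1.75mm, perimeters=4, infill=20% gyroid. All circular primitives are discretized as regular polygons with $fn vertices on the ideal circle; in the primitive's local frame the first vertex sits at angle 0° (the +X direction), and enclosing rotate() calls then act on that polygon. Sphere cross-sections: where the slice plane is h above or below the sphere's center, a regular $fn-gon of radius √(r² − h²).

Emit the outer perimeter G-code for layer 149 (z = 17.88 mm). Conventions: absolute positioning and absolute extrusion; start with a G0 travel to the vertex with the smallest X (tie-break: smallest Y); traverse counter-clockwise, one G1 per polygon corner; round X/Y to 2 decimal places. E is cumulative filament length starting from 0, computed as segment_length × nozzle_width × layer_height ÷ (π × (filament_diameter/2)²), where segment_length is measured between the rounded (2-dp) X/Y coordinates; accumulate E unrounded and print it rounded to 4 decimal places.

At z = 17.88 mm: the r=9.5 sphere slices to a regular 8-gon of circumradius 4.475 (√(r²−h²) with h=8.38 from center); (rotated 30° about Z; rotation is an isometry so areas/perimeters/island counts are preserved). The outline is a single polygon with 8 vertices. Extrusion per mm of travel: 0.25 × 0.12 / (π × 0.875²) = 0.012473. Accumulating E over each segment gives final E = 0.3419.

G0 X-4.32 Y1.16 Z17.88
G1 X-3.88 Y-2.24 E0.0428
G1 X-1.16 Y-4.32 E0.0855
G1 X2.24 Y-3.88 E0.1282
G1 X4.32 Y-1.16 E0.1709
G1 X3.88 Y2.24 E0.2137
G1 X1.16 Y4.32 E0.2564
G1 X-2.24 Y3.88 E0.2992
G1 X-4.32 Y1.16 E0.3419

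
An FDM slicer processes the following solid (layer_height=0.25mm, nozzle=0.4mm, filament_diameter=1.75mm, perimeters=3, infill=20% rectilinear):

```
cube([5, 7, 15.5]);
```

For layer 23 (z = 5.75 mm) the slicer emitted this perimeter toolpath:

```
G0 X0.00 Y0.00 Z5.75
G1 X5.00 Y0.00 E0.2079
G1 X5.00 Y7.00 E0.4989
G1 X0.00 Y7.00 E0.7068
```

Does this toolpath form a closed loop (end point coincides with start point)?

Start point (G0): (0.00, 0.00). End point (last G1): the path does not return to the start — open.

no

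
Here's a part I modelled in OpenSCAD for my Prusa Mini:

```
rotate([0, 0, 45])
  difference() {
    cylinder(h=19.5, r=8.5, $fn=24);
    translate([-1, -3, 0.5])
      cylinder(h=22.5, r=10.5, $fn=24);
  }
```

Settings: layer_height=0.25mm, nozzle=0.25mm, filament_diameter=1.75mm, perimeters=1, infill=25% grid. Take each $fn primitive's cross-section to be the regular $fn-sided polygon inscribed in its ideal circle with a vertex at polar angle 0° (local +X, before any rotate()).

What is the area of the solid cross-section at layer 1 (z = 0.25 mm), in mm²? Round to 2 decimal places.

At z = 0.25 mm: the r=8.5 cylinder contributes a regular 24-gon of circumradius 8.5 (area = (24/2)·8.500²·sin(360°/24) = 224.40 mm²); the cylinder at (-1, -3) does not reach this height (z outside [0.5, 23]); Taking the first minus the rest: none of the subtracted shapes is present at this height, so the r=8.5 cylinder is unchanged — area = 224.40 mm²; (rotated 45° about Z; rotation is an isometry so areas/perimeters/island counts are preserved). Overall, the cross-section is a single solid region. Net area = 224.40 mm².

224.40 mm²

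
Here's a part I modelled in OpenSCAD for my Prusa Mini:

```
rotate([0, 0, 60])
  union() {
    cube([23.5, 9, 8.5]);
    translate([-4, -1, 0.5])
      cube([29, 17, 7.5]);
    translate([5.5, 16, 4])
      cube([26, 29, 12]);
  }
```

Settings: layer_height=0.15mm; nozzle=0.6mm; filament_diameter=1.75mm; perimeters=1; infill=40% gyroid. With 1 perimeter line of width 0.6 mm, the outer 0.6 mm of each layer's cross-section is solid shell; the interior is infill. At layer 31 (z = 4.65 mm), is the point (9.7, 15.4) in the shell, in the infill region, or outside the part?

At z = 4.65 mm: the 23.5×9 cube contributes its full rectangle; the 29×17 cube at (-4, -1) contributes its full rectangle; the cube at (5.5, 16) (footprint 26×29) is included at this height; Combining (union): the regions partially overlap (shared area 211.50 mm²), so overlapping operands fuse into one piece — 1 connected region; (whole slice rotated 60° about Z — lengths, areas and connectivity unchanged). Overall, the cross-section is a single solid region. Undo the 60° rotation: the query point maps to (18.187, -0.700) in the un-rotated model frame. The nearest boundary edge runs (25.00, -1.00)→(-4.00, -1.00); distance from the point to it = 0.30 mm. The point is inside the cross-section, 0.30 mm from the nearest boundary — within the 0.6 mm shell band (1 × 0.6).

shell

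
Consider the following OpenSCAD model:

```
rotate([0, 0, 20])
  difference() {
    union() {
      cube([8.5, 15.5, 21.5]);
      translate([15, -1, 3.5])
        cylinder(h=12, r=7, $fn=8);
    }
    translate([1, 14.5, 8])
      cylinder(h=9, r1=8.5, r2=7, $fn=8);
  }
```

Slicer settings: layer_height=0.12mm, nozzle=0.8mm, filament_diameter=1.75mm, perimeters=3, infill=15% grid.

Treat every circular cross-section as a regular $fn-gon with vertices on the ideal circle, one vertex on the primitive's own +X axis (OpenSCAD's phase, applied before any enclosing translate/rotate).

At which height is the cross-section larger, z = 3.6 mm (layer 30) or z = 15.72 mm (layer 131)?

layer 30 (z = 3.6 mm)

Layer 30 (z = 3.6): the cube (footprint 8.5×15.5) is included at this height (area 131.75 mm²); the r=7 cylinder at (15, -1) gives a regular 8-gon of circumradius 7 (constant along its height) (area = (8/2)·7.000²·sin(360°/8) = 138.59 mm²); Merging all regions: the regions partially overlap — summed areas 270.34 mm² minus the doubly-counted overlap 0.01 mm² gives 270.33 mm² — area = 270.33 mm²; the cone at (1, 14.5) is not intersected at this z (z outside [8, 17]); Subtracting the remaining from the first: none of the subtracted shapes is present at this height, so the result so far is unchanged — area = 270.33 mm²; (rotated 20° about Z; rotation is an isometry so areas/perimeters/island counts are preserved). So its area = 270.33 mm². Layer 131 (z = 15.72): the cube (footprint 8.5×15.5) is included at this height (area 131.75 mm²); the cylinder at (15, -1) is absent (z outside [3.5, 15.5]); Taking the union: only the 8.5×15.5 cube is present, so the union is just that shape — area = 131.75 mm²; the cone at (1, 14.5) contributes a regular 8-gon of circumradius 7.213 (interpolated between r1=8.5 and r2=7 at t=0.858) (area = (8/2)·7.213²·sin(360°/8) = 147.17 mm²); Taking the first minus the rest: starting from that combined region (131.75 mm²), the cone at (1, 14.5) partially overlaps it — only the 51.80 mm² overlap (of its 147.17 mm²) is removed, clipping the outline — area = 79.95 mm²; (rotated 20° about Z; rotation is an isometry so areas/perimeters/island counts are preserved). So its area = 79.95 mm². Layer 30 is larger (270.33 vs 79.95 mm²).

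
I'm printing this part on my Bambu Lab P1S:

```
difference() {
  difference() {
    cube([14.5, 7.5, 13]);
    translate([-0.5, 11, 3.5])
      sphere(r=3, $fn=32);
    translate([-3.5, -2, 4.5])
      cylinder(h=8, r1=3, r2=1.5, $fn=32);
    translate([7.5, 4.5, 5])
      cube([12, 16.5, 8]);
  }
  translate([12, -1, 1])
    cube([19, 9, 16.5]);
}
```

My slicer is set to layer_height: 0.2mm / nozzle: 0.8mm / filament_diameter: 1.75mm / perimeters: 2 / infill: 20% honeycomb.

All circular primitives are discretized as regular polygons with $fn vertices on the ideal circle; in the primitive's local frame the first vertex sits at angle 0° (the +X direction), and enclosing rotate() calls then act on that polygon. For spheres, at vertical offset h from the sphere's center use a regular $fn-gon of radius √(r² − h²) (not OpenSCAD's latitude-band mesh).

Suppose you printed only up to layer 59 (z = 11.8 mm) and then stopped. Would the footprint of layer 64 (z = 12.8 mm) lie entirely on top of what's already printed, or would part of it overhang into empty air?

entirely on top

Compare the two slices. At z = 11.8: the cube (footprint 14.5×7.5) is included at this height (area 108.75 mm²); the sphere at (-0.5, 11) is not intersected at this z (|z−center|=8.300 > r=3); the cone at (-3.5, -2): at t=0.913 of its height the radius interpolates to r₁+(r₂−r₁)t = 1.631, giving a regular 32-gon of that circumradius (area = (32/2)·1.631²·sin(360°/32) = 8.31 mm²); the cube at (7.5, 4.5) (footprint 12×16.5) is included at this height (area 198.00 mm²); After the difference (first − rest): starting from the 14.5×7.5 cube (108.75 mm²), the cone at (-3.5, -2) misses the remaining region (no effect); the 12×16.5 cube at (7.5, 4.5) partially overlaps it — only the 21.00 mm² overlap (of its 198.00 mm²) is removed, clipping the outline — area = 87.75 mm²; the cube at (12, -1) (footprint 19×9) is included at this height (area 171.00 mm²); Subtracting the remaining from the first: starting from the result so far (87.75 mm²), the 19×9 cube at (12, -1) partially overlaps it — only the 11.25 mm² overlap (of its 171.00 mm²) is removed, clipping the outline — area = 76.50 mm². At z = 12.8: the cube (footprint 14.5×7.5) is included at this height (area 108.75 mm²); the sphere at (-0.5, 11) is absent (|z−center|=9.300 > r=3); the cone at (-3.5, -2) is absent (z outside [4.5, 12.5]); the cube at (7.5, 4.5) (footprint 12×16.5) is included at this height (area 198.00 mm²); Taking the first minus the rest: starting from the 14.5×7.5 cube (108.75 mm²), the 12×16.5 cube at (7.5, 4.5) partially overlaps it — only the 21.00 mm² overlap (of its 198.00 mm²) is removed, clipping the outline — area = 87.75 mm²; the 19×9 cube at (12, -1) contributes its full rectangle (area 171.00 mm²); Subtracting the remaining from the first: starting from that combined region (87.75 mm²), the 19×9 cube at (12, -1) partially overlaps it — only the 11.25 mm² overlap (of its 171.00 mm²) is removed, clipping the outline — area = 76.50 mm². Checking containment: the cross-section at z = 12.8 is a subset of the cross-section at z = 11.8.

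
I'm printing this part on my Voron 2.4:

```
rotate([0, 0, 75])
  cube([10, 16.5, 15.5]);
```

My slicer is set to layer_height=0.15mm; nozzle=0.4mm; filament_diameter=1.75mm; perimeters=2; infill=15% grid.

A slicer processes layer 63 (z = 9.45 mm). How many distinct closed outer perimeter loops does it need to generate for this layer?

At z = 9.45 mm: the cube is present — its section is the full 10×16.5 rectangle; (rotated 75° about Z; rotation is an isometry so areas/perimeters/island counts are preserved). The result has 1 disconnected region.

1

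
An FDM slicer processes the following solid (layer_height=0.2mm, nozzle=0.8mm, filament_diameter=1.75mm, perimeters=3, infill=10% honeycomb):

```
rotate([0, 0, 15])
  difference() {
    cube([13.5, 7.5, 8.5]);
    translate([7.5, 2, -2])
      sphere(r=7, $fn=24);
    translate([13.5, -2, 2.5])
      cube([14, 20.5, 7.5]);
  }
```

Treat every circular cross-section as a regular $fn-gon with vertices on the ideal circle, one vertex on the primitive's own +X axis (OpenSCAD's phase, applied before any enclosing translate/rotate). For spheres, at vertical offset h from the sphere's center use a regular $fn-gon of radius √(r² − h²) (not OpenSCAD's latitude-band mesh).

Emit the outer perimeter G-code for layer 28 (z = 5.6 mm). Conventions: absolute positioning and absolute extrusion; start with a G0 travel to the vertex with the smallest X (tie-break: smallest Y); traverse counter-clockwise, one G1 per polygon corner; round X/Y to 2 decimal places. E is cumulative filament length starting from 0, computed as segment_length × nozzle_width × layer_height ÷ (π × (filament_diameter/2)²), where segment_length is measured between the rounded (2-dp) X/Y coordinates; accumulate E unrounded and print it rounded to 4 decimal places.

At z = 5.6 mm: the cube is present — its section is the full 13.5×7.5 rectangle; the sphere at (7.5, 2) does not reach this height (|z−center|=7.600 > r=7); the 14×20.5 cube at (13.5, -2) contributes its full rectangle; Subtracting the remaining from the first: starting from the 13.5×7.5 cube, the 14×20.5 cube at (13.5, -2) misses the remaining region (no effect) — 1 connected region; (whole slice rotated 15° about Z — lengths, areas and connectivity unchanged). The outline is a single polygon with 4 vertices. Extrusion per mm of travel: 0.8 × 0.2 / (π × 0.875²) = 0.066520. Accumulating E over each segment gives final E = 2.7939.

G0 X-1.94 Y7.24 Z5.60
G1 X0.00 Y0.00 E0.4986
G1 X13.04 Y3.49 E1.3966
G1 X11.10 Y10.74 E1.8958
G1 X-1.94 Y7.24 E2.7939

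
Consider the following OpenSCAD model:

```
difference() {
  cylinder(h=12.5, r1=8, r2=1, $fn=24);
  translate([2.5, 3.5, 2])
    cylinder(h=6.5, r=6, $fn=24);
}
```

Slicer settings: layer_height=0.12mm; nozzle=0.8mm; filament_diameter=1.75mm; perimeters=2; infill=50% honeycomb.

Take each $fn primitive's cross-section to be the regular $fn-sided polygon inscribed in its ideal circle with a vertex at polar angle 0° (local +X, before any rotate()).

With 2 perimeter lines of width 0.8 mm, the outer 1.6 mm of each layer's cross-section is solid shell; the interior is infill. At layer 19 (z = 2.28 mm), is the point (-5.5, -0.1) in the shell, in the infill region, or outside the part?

At z = 2.28 mm: the cone: at t=0.182 of its height the radius interpolates to r₁+(r₂−r₁)t = 6.723, giving a regular 24-gon of that circumradius; the cylinder at (2.5, 3.5): section is a regular 24-gon, circumradius r=6; After the difference (first − rest): starting from the cone, the r=6 cylinder at (2.5, 3.5) partially overlaps it — only the 71.94 mm² overlap (of its 111.81 mm²) is removed, clipping the outline — 1 connected region. Overall, the cross-section is a single solid region. The nearest boundary edge runs (-6.49, -1.74)→(-6.72, 0.00); distance from the point to it = 1.20 mm. The point is inside the cross-section, 1.20 mm from the nearest boundary — within the 1.6 mm shell band (2 × 0.8).

shell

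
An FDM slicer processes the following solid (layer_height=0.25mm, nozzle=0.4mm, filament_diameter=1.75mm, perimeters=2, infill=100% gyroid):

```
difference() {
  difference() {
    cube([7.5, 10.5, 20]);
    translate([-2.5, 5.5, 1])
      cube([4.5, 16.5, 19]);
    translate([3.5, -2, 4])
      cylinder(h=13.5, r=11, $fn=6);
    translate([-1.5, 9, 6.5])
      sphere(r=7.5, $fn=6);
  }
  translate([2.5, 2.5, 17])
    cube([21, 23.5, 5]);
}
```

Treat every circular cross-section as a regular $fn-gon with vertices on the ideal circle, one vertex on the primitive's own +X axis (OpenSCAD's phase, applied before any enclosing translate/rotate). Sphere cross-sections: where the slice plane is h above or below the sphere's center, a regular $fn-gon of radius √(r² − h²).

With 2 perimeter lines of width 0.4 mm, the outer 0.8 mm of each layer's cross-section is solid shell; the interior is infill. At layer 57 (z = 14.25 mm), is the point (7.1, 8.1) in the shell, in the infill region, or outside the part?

shell

At z = 14.25 mm: the 7.5×10.5 cube contributes its full rectangle; the 4.5×16.5 cube at (-2.5, 5.5) contributes its full rectangle; the r=11 cylinder at (3.5, -2) contributes a regular 6-gon of circumradius 11; the sphere at (-1.5, 9) is absent (|z−center|=7.750 > r=7.5); After the difference (first − rest): starting from the 7.5×10.5 cube, the 4.5×16.5 cube at (-2.5, 5.5) partially overlaps it — only the 10.00 mm² overlap (of its 74.25 mm²) is removed, clipping the outline; the r=11 cylinder at (3.5, -2) partially overlaps it — only the 52.39 mm² overlap (of its 314.37 mm²) is removed, clipping the outline — 1 connected region; the cube at (2.5, 2.5) is absent (z outside [17, 22]); After the difference (first − rest): none of the subtracted shapes is present at this height, so the result so far is unchanged — 1 connected region. Overall, the cross-section is a single solid region. The nearest boundary edge runs (7.50, 10.50)→(7.50, 7.53); distance from the point to it = 0.40 mm. The point is inside the cross-section, 0.40 mm from the nearest boundary — within the 0.8 mm shell band (2 × 0.4).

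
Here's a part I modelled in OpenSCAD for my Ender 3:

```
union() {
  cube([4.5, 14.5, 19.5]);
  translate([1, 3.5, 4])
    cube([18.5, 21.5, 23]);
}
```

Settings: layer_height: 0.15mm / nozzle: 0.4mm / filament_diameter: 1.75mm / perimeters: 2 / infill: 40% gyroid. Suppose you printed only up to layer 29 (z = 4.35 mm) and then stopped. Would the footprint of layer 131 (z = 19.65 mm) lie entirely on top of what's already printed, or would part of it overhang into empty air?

entirely on top

Compare the two slices. At z = 4.35: the 4.5×14.5 cube contributes its full rectangle (area 65.25 mm²); the 18.5×21.5 cube at (1, 3.5) contributes its full rectangle (area 397.75 mm²); Merging all regions: the regions partially overlap — summed areas 463.00 mm² minus the doubly-counted overlap 38.50 mm² gives 424.50 mm² — area = 424.50 mm². At z = 19.65: the cube is not intersected at this z (z outside [0, 19.5]); the 18.5×21.5 cube at (1, 3.5) contributes its full rectangle (area 397.75 mm²); Merging all regions: only the 18.5×21.5 cube at (1, 3.5) is present, so the union is just that shape — area = 397.75 mm². Checking containment: the cross-section at z = 19.65 is a subset of the cross-section at z = 4.35.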